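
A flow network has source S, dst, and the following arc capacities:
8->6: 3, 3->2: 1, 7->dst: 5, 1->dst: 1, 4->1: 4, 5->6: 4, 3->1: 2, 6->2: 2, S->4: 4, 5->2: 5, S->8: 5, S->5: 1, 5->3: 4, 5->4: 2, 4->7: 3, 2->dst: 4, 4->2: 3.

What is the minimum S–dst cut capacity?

7

Max flow = 7 (via 4 augmenting paths).
In the residual at optimum, the set reachable from S is {6, 8, S}.
Cut edges: S->5 (cap 1), S->4 (cap 4), 6->2 (cap 2). Sum = 7.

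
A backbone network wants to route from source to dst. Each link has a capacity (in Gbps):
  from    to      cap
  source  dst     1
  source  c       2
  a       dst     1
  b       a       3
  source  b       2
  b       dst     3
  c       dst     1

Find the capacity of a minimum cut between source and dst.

Max flow = 4 (via 3 augmenting paths).
In the residual at optimum, the set reachable from source is {c, source}.
Cut edges: source→b (cap 2), source→dst (cap 1), c→dst (cap 1). Sum = 4.

4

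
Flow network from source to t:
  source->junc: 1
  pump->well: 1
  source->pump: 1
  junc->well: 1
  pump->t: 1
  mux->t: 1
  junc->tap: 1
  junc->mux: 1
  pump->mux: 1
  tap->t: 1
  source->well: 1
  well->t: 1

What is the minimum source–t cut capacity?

Max flow = 3 (via 3 augmenting paths).
In the residual at optimum, the set reachable from source is {source}.
Cut edges: source->pump (cap 1), source->junc (cap 1), source->well (cap 1). Sum = 3.

3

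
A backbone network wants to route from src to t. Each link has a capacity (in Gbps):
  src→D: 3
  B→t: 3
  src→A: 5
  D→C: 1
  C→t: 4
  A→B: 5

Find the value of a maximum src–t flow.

4

Augment src→D→C→t: bottleneck 1. Total 1.
Augment src→A→B→t: bottleneck 3. Total 4.
No augmenting path remains in the residual graph.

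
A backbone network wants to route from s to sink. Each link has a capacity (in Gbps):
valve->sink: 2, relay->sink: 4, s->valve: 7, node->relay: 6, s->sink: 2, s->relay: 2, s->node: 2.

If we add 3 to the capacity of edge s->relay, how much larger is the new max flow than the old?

0

Original max flow = 8.
Even with extra capacity on s->relay, another cut of capacity 8 remains binding.
New max flow = 8. Increase = 0.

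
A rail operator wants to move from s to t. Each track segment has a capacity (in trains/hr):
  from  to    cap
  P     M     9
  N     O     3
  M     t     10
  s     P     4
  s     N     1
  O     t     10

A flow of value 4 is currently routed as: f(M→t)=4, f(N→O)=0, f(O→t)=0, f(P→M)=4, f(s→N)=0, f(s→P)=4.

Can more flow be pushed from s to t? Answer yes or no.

Residual path s→N→O→t has bottleneck 1 > 0.
Pushing 1 along it raises the flow to 5, so the given flow is not maximum.

Yes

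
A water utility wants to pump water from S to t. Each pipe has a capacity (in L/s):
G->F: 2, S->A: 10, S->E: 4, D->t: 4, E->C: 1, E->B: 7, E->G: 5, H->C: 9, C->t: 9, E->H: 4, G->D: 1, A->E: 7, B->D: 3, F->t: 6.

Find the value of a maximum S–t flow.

Augment S->E->C->t: bottleneck 1. Total 1.
Augment S->E->H->C->t: bottleneck 3. Total 4.
Augment S->A->E->H->C->t: bottleneck 1. Total 5.
Augment S->A->E->G->D->t: bottleneck 1. Total 6.
Augment S->A->E->G->F->t: bottleneck 2. Total 8.
Augment S->A->E->B->D->t: bottleneck 3. Total 11.
No augmenting path remains in the residual graph.

11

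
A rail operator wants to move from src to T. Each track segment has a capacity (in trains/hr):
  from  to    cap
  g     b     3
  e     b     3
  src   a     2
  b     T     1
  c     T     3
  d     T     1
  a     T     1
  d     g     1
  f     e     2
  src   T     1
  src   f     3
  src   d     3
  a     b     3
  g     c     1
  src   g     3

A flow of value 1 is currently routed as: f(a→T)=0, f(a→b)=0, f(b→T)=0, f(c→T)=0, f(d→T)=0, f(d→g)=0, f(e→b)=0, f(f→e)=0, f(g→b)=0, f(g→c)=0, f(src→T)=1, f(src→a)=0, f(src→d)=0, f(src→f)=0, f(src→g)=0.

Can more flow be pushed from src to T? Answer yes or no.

Residual path src→d→T has bottleneck 1 > 0.
Pushing 1 along it raises the flow to 2, so the given flow is not maximum.

Yes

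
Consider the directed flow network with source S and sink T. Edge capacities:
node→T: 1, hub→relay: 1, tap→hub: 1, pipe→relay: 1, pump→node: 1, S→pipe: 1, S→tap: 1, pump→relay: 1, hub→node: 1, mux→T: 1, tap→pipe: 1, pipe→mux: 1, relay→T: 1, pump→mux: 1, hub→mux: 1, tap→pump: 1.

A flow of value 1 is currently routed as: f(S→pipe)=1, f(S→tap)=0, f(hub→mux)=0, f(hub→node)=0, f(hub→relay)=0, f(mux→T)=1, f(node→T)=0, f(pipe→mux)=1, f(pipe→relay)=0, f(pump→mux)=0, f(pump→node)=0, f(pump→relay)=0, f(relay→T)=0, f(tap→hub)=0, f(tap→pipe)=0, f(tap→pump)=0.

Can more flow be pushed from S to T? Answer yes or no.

Yes

Residual path S→tap→pump→relay→T has bottleneck 1 > 0.
Pushing 1 along it raises the flow to 2, so the given flow is not maximum.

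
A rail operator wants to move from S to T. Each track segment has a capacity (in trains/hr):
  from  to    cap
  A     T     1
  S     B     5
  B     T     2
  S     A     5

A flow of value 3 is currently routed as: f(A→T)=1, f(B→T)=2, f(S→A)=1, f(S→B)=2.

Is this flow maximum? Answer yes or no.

Residual reachable from S: {A, B, S}; T is not reachable.
Saturated cut: A→T, B→T with total capacity 3 = current flow value. Flow is maximum.

Yes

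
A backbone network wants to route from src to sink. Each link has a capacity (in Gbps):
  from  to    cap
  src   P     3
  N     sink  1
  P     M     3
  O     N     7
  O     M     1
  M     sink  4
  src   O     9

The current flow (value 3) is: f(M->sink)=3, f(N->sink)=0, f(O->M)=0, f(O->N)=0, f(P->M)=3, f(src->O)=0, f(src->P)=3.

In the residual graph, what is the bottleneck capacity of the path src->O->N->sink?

1

Residual capacities along the path: src->O: 9, O->N: 7, N->sink: 1.
Minimum is 1.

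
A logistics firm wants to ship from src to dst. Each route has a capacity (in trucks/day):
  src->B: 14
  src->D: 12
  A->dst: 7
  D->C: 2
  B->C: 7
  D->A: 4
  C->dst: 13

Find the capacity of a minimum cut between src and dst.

13

Max flow = 13 (via 3 augmenting paths).
In the residual at optimum, the set reachable from src is {B, D, src}.
Cut edges: B->C (cap 7), D->C (cap 2), D->A (cap 4). Sum = 13.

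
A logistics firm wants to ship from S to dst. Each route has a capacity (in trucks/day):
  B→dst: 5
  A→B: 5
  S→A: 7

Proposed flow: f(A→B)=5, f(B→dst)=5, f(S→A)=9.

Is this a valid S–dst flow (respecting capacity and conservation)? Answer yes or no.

Capacity violated on S→A: flow 9 > capacity 7.

No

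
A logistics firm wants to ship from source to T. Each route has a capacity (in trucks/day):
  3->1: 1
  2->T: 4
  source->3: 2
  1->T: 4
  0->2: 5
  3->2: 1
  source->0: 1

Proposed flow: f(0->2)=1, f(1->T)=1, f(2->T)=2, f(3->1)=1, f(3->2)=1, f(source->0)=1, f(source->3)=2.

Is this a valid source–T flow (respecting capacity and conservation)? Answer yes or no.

Every edge has 0 ≤ f(e) ≤ cap(e).
At each intermediate node, inflow equals outflow.

Yes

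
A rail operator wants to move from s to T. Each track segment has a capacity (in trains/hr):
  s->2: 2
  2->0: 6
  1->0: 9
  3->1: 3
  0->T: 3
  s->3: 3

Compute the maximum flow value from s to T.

Augment s->2->0->T: bottleneck 2. Total 2.
Augment s->3->1->0->T: bottleneck 1. Total 3.
No augmenting path remains in the residual graph.

3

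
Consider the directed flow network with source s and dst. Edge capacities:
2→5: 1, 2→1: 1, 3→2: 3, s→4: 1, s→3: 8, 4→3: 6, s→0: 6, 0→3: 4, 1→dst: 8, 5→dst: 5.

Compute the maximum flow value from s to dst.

Augment s→3→2→5→dst: bottleneck 1. Total 1.
Augment s→3→2→1→dst: bottleneck 1. Total 2.
No augmenting path remains in the residual graph.

2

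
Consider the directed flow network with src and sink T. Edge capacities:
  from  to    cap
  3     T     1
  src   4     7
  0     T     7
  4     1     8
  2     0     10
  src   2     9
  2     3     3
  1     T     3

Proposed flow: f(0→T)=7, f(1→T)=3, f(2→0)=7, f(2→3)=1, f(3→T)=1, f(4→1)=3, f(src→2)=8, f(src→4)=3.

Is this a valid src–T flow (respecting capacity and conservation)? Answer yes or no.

Yes

Every edge has 0 ≤ f(e) ≤ cap(e).
At each intermediate node, inflow equals outflow.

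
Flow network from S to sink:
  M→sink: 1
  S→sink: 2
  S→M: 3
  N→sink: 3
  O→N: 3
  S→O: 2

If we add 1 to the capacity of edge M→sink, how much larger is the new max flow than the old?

Original max flow = 5.
After raising cap(M→sink), augmenting paths through that edge carry 1 more unit.
New max flow = 6. Increase = 1.

1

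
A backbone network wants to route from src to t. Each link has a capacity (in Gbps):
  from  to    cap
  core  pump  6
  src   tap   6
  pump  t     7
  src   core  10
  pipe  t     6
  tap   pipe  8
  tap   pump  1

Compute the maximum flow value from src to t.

Augment src->tap->pipe->t: bottleneck 6. Total 6.
Augment src->core->pump->t: bottleneck 6. Total 12.
No augmenting path remains in the residual graph.

12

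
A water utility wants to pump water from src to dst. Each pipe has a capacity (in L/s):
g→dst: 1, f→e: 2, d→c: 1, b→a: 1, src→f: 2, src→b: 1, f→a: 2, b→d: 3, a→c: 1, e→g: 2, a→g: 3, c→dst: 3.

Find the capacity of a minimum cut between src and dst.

Max flow = 3 (via 3 augmenting paths).
In the residual at optimum, the set reachable from src is {src}.
Cut edges: src→f (cap 2), src→b (cap 1). Sum = 3.

3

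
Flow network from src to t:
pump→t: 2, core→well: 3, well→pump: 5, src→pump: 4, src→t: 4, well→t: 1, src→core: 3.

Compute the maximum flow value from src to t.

7

Augment src→t: bottleneck 4. Total 4.
Augment src→pump→t: bottleneck 2. Total 6.
Augment src→core→well→t: bottleneck 1. Total 7.
No augmenting path remains in the residual graph.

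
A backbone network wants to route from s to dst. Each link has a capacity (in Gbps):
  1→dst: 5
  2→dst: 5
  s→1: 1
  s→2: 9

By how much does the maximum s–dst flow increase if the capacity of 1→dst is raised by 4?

Original max flow = 6.
Edge 1→dst does not cross the min cut (source side {2, s}), so extra capacity there cannot help.
New max flow = 6. Increase = 0.

0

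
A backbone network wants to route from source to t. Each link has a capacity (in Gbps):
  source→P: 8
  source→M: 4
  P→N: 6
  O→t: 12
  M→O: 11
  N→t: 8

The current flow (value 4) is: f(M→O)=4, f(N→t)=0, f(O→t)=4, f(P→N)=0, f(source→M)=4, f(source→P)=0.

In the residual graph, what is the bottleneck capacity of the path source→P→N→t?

Residual capacities along the path: source→P: 8, P→N: 6, N→t: 8.
Minimum is 6.

6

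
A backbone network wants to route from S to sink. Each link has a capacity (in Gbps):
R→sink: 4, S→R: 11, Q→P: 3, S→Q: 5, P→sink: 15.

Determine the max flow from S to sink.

Augment S→R→sink: bottleneck 4. Total 4.
Augment S→Q→P→sink: bottleneck 3. Total 7.
No augmenting path remains in the residual graph.

7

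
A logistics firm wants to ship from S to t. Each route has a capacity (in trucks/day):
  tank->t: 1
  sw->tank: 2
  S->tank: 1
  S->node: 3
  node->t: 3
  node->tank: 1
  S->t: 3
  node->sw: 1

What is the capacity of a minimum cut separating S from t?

Max flow = 7 (via 3 augmenting paths).
In the residual at optimum, the set reachable from S is {S}.
Cut edges: S->node (cap 3), S->tank (cap 1), S->t (cap 3). Sum = 7.

7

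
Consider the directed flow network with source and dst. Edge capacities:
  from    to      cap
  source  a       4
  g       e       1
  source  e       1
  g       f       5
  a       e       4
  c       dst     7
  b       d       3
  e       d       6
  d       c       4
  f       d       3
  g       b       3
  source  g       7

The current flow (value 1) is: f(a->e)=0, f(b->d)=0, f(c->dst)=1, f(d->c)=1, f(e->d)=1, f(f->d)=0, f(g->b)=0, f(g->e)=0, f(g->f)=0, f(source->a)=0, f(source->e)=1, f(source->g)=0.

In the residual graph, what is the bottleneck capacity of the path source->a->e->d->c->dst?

3

Residual capacities along the path: source->a: 4, a->e: 4, e->d: 5, d->c: 3, c->dst: 6.
Minimum is 3.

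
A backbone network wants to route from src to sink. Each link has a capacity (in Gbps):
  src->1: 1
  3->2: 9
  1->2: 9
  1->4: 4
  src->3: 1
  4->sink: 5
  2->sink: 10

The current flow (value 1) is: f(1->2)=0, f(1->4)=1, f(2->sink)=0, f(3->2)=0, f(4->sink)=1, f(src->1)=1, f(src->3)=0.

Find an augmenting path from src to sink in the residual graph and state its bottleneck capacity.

src->3->2->sink, bottleneck 1

Residual along src->3->2->sink: src->3: 1, 3->2: 9, 2->sink: 10.
Bottleneck = min = 1.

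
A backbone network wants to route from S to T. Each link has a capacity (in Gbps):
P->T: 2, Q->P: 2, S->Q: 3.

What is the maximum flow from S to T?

Augment S->Q->P->T: bottleneck 2. Total 2.
No augmenting path remains in the residual graph.

2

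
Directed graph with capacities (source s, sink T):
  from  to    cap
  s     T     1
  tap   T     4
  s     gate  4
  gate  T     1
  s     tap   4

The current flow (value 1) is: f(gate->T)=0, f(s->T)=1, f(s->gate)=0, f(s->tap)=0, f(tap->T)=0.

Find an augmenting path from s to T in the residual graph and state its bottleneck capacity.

Residual along s->gate->T: s->gate: 4, gate->T: 1.
Bottleneck = min = 1.

s->gate->T, bottleneck 1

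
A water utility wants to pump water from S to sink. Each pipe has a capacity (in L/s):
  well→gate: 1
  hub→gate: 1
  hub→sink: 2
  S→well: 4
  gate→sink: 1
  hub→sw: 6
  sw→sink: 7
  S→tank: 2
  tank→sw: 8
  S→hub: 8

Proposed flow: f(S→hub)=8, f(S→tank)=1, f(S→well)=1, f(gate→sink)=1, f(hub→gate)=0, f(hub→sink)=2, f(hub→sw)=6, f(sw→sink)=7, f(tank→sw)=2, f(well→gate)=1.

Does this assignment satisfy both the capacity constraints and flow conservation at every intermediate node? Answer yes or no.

No

Conservation fails at tank: inflow 1 ≠ outflow 2.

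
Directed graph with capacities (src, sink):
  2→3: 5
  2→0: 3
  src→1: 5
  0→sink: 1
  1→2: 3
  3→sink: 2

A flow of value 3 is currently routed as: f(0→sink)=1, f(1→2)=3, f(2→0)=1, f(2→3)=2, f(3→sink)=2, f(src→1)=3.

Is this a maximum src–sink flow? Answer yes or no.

Residual reachable from src: {1, src}; sink is not reachable.
Saturated cut: 1→2 with total capacity 3 = current flow value. Flow is maximum.

Yes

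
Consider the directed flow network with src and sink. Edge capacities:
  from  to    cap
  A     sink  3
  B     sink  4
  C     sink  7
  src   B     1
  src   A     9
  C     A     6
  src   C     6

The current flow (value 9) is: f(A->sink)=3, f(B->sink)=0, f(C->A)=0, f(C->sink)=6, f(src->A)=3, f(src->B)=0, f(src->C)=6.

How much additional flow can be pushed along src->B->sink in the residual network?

Residual capacities along the path: src->B: 1, B->sink: 4.
Minimum is 1.

1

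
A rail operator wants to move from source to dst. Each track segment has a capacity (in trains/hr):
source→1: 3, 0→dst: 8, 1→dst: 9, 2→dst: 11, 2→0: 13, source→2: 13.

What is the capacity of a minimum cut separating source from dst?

16

Max flow = 16 (via 3 augmenting paths).
In the residual at optimum, the set reachable from source is {source}.
Cut edges: source→2 (cap 13), source→1 (cap 3). Sum = 16.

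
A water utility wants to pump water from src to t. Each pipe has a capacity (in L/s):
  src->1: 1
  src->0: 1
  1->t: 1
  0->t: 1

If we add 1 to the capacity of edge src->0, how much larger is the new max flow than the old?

Original max flow = 2.
Even with extra capacity on src->0, another cut of capacity 2 remains binding.
New max flow = 2. Increase = 0.

0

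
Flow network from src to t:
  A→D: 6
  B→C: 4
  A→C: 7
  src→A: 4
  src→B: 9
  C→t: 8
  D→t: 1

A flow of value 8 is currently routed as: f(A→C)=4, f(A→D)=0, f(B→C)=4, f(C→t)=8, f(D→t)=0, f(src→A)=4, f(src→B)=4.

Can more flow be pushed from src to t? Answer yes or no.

No

Residual reachable from src: {B, src}; t is not reachable.
Saturated cut: src→A, B→C with total capacity 8 = current flow value. Flow is maximum.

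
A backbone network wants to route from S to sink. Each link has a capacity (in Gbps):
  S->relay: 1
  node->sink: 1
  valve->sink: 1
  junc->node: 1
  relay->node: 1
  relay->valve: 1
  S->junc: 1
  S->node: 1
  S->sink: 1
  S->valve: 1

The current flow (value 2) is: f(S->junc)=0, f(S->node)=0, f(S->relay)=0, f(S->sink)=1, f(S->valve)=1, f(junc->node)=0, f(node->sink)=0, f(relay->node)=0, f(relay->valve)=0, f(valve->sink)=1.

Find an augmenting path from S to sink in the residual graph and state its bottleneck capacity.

Residual along S->node->sink: S->node: 1, node->sink: 1.
Bottleneck = min = 1.

S->node->sink, bottleneck 1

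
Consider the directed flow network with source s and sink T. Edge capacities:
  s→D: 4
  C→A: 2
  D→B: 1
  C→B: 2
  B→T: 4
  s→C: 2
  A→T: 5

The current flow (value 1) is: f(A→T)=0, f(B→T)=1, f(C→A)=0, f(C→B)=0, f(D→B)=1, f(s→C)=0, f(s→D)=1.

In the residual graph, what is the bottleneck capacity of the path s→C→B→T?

2

Residual capacities along the path: s→C: 2, C→B: 2, B→T: 3.
Minimum is 2.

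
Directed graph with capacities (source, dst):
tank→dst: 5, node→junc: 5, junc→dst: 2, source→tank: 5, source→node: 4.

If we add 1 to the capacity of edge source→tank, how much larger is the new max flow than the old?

0

Original max flow = 7.
Even with extra capacity on source→tank, another cut of capacity 7 remains binding.
New max flow = 7. Increase = 0.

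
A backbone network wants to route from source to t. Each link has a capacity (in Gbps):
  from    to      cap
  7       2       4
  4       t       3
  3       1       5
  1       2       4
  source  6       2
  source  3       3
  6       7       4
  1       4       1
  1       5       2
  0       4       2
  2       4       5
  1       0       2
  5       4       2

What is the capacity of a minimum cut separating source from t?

3

Max flow = 3 (via 2 augmenting paths).
In the residual at optimum, the set reachable from source is {0, 1, 2, 3, 4, 5, 6, 7, source}.
Cut edges: 4->t (cap 3). Sum = 3.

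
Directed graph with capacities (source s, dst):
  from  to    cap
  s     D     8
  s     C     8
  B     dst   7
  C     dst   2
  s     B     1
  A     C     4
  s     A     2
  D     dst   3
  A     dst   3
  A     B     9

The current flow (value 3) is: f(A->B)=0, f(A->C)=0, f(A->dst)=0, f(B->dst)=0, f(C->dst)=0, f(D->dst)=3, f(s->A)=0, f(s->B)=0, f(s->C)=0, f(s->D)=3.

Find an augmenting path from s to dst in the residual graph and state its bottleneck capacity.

Residual along s->A->dst: s->A: 2, A->dst: 3.
Bottleneck = min = 2.

s->A->dst, bottleneck 2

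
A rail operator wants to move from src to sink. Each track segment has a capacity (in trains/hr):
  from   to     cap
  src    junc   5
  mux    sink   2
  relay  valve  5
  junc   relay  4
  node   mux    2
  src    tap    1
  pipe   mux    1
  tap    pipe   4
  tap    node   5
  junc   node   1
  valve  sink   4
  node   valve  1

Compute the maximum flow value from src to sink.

6

Augment src→tap→pipe→mux→sink: bottleneck 1. Total 1.
Augment src→junc→node→mux→sink: bottleneck 1. Total 2.
Augment src→junc→relay→valve→sink: bottleneck 4. Total 6.
No augmenting path remains in the residual graph.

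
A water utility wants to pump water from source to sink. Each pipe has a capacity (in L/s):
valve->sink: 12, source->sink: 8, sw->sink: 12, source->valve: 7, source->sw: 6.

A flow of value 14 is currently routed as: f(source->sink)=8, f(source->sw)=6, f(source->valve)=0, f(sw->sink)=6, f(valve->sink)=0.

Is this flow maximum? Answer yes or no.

No

Residual path source->valve->sink has bottleneck 7 > 0.
Pushing 7 along it raises the flow to 21, so the given flow is not maximum.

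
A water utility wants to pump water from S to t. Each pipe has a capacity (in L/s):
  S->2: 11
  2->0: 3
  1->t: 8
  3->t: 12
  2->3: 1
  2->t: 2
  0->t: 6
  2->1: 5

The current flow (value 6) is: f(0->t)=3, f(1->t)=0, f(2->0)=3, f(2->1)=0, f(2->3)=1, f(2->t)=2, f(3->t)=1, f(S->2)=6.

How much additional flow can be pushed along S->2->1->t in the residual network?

5

Residual capacities along the path: S->2: 5, 2->1: 5, 1->t: 8.
Minimum is 5.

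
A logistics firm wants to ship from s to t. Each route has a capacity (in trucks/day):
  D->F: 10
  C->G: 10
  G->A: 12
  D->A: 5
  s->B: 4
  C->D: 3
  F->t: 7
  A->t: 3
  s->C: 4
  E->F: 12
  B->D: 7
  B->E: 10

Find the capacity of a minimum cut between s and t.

Max flow = 8 (via 3 augmenting paths).
In the residual at optimum, the set reachable from s is {s}.
Cut edges: s->C (cap 4), s->B (cap 4). Sum = 8.

8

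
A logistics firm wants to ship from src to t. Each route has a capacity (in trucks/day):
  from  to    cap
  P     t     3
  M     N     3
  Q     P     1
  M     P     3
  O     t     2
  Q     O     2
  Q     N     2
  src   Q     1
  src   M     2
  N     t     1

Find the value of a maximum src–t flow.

3

Augment src->Q->P->t: bottleneck 1. Total 1.
Augment src->M->P->t: bottleneck 2. Total 3.
No augmenting path remains in the residual graph.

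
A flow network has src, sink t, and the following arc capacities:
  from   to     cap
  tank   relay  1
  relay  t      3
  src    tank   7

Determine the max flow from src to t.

Augment src->tank->relay->t: bottleneck 1. Total 1.
No augmenting path remains in the residual graph.

1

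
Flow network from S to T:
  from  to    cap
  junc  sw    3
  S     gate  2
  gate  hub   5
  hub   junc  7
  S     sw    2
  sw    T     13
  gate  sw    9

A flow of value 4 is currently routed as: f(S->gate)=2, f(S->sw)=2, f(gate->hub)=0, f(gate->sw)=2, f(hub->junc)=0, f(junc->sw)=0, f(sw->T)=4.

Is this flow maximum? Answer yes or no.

Residual reachable from S: {S}; T is not reachable.
Saturated cut: S->gate, S->sw with total capacity 4 = current flow value. Flow is maximum.

Yes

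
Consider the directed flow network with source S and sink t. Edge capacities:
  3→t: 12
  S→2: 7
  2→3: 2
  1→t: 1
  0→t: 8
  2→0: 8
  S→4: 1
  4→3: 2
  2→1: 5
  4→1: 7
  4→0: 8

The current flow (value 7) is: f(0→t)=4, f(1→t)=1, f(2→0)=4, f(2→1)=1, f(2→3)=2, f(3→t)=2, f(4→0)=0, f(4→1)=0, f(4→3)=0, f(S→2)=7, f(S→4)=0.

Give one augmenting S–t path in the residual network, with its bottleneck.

Residual along S→4→3→t: S→4: 1, 4→3: 2, 3→t: 10.
Bottleneck = min = 1.

S→4→3→t, bottleneck 1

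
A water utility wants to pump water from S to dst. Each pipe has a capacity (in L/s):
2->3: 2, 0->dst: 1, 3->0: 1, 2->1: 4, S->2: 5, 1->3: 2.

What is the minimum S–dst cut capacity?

1

Max flow = 1 (via 1 augmenting path).
In the residual at optimum, the set reachable from S is {1, 2, 3, S}.
Cut edges: 3->0 (cap 1). Sum = 1.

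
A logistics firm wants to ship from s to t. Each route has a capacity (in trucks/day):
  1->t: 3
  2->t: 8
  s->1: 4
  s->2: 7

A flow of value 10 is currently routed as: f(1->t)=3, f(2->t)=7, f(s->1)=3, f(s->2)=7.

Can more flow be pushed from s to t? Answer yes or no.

No

Residual reachable from s: {1, s}; t is not reachable.
Saturated cut: s->2, 1->t with total capacity 10 = current flow value. Flow is maximum.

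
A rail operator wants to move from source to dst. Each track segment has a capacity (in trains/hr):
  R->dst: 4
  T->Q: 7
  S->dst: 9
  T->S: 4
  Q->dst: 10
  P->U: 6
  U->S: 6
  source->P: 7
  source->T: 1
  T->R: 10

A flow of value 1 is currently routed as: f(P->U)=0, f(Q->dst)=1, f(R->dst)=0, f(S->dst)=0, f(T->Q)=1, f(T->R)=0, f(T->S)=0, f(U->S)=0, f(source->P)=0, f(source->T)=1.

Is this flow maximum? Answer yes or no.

Residual path source->P->U->S->dst has bottleneck 6 > 0.
Pushing 6 along it raises the flow to 7, so the given flow is not maximum.

No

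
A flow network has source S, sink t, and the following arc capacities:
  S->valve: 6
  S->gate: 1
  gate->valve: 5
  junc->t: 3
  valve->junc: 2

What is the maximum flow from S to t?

Augment S->valve->junc->t: bottleneck 2. Total 2.
No augmenting path remains in the residual graph.

2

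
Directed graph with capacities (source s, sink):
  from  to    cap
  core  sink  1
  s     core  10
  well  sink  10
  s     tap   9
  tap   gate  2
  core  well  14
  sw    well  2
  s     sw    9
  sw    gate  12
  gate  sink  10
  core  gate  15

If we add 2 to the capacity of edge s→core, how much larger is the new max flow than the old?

Original max flow = 21.
Even with extra capacity on s→core, another cut of capacity 21 remains binding.
New max flow = 21. Increase = 0.

0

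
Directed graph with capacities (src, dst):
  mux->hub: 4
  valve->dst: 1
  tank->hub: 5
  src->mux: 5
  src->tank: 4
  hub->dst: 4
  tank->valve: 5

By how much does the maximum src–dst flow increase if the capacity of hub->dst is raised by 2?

Original max flow = 5.
After raising cap(hub->dst), augmenting paths through that edge carry 2 more units.
New max flow = 7. Increase = 2.

2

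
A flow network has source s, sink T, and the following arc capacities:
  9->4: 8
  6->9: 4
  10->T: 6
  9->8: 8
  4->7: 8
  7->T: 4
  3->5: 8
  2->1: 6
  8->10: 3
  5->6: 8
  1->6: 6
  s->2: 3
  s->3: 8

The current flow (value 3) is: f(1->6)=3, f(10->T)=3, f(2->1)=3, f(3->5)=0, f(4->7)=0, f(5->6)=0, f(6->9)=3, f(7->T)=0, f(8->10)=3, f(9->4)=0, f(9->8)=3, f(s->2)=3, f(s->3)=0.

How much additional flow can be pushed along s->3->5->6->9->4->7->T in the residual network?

Residual capacities along the path: s->3: 8, 3->5: 8, 5->6: 8, 6->9: 1, 9->4: 8, 4->7: 8, 7->T: 4.
Minimum is 1.

1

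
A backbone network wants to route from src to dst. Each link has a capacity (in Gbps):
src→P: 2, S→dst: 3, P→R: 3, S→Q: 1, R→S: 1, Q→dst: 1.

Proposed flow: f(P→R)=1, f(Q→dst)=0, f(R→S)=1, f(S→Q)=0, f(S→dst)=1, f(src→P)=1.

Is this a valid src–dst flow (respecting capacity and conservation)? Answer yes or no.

Yes

Every edge has 0 ≤ f(e) ≤ cap(e).
At each intermediate node, inflow equals outflow.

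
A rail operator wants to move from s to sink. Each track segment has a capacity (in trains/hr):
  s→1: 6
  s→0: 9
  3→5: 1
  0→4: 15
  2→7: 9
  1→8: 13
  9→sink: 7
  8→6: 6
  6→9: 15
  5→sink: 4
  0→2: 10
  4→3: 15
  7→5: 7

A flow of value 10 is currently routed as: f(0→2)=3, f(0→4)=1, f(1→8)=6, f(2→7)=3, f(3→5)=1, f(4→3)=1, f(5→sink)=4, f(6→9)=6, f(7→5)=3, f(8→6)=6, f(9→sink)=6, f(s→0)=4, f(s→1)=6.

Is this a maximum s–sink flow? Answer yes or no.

Yes

Residual reachable from s: {0, 2, 3, 4, 5, 7, s}; sink is not reachable.
Saturated cut: s→1, 5→sink with total capacity 10 = current flow value. Flow is maximum.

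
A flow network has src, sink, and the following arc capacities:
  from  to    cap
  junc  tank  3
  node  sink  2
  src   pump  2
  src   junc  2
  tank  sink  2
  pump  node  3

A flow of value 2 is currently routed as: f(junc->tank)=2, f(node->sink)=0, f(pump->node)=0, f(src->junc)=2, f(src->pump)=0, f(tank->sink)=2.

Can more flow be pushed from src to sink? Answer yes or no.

Residual path src->pump->node->sink has bottleneck 2 > 0.
Pushing 2 along it raises the flow to 4, so the given flow is not maximum.

Yes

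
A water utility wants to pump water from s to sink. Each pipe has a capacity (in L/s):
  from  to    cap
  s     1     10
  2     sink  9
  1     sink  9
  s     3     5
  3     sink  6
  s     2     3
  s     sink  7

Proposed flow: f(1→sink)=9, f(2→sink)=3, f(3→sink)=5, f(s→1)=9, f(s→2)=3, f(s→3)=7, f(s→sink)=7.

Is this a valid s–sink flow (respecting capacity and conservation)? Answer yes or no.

No

Capacity violated on s→3: flow 7 > capacity 5.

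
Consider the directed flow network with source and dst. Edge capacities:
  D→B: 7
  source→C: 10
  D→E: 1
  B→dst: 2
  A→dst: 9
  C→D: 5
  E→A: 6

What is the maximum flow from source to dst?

3

Augment source→C→D→B→dst: bottleneck 2. Total 2.
Augment source→C→D→E→A→dst: bottleneck 1. Total 3.
No augmenting path remains in the residual graph.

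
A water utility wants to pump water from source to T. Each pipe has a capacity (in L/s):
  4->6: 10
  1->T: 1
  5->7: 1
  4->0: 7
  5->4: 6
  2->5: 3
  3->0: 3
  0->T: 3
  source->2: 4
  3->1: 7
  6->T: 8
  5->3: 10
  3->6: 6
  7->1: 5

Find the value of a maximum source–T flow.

3

Augment source->2->5->7->1->T: bottleneck 1. Total 1.
Augment source->2->5->3->6->T: bottleneck 2. Total 3.
No augmenting path remains in the residual graph.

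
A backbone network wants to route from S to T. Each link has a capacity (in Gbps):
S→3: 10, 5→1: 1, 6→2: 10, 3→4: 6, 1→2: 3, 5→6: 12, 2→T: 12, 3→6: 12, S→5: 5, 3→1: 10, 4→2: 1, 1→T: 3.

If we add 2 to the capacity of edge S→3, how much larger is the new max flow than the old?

Original max flow = 15.
Even with extra capacity on S→3, another cut of capacity 15 remains binding.
New max flow = 15. Increase = 0.

0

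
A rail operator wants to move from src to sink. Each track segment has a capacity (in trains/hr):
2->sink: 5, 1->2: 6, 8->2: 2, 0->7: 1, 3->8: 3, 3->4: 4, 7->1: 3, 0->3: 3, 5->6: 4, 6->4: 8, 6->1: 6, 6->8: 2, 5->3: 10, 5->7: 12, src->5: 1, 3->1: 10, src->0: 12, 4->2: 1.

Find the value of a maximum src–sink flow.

5

Augment src->0->7->1->2->sink: bottleneck 1. Total 1.
Augment src->0->3->1->2->sink: bottleneck 3. Total 4.
Augment src->5->6->1->2->sink: bottleneck 1. Total 5.
No augmenting path remains in the residual graph.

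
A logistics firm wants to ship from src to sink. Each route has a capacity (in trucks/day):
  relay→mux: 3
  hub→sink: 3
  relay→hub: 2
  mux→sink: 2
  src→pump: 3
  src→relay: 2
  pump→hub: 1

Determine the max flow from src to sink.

3

Augment src→pump→hub→sink: bottleneck 1. Total 1.
Augment src→relay→hub→sink: bottleneck 2. Total 3.
No augmenting path remains in the residual graph.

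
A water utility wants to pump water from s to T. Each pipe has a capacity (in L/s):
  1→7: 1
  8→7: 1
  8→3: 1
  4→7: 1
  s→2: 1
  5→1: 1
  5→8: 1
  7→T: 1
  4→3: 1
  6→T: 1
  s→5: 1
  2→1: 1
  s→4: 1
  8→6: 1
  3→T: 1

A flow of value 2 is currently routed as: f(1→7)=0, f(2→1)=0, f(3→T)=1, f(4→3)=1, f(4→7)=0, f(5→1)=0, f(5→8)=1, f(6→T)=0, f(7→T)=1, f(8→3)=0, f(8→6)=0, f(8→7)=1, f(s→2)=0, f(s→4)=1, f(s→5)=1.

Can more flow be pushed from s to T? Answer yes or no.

Residual path s→2→1→7→8→6→T has bottleneck 1 > 0.
Pushing 1 along it raises the flow to 3, so the given flow is not maximum.

Yes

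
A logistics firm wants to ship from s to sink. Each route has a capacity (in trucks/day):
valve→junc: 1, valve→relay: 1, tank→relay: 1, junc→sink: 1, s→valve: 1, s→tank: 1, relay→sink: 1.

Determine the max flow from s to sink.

2

Augment s→tank→relay→sink: bottleneck 1. Total 1.
Augment s→valve→junc→sink: bottleneck 1. Total 2.
No augmenting path remains in the residual graph.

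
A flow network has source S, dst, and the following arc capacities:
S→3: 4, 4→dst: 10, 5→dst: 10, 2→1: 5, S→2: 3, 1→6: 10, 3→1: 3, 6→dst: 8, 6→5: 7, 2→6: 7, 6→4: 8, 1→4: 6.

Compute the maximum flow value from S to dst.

Augment S→2→6→dst: bottleneck 3. Total 3.
Augment S→3→1→6→dst: bottleneck 3. Total 6.
No augmenting path remains in the residual graph.

6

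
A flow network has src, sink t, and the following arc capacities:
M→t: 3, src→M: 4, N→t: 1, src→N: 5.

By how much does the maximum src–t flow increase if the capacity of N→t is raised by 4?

Original max flow = 4.
After raising cap(N→t), augmenting paths through that edge carry 4 more units.
New max flow = 8. Increase = 4.

4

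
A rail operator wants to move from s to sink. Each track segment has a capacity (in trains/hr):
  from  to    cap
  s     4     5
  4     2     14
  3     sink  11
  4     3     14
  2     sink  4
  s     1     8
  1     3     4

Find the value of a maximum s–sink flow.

9

Augment s->4->2->sink: bottleneck 4. Total 4.
Augment s->4->3->sink: bottleneck 1. Total 5.
Augment s->1->3->sink: bottleneck 4. Total 9.
No augmenting path remains in the residual graph.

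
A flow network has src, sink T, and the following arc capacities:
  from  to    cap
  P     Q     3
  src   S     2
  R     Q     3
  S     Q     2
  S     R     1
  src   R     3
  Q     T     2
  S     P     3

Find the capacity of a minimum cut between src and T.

Max flow = 2 (via 1 augmenting path).
In the residual at optimum, the set reachable from src is {P, Q, R, S, src}.
Cut edges: Q->T (cap 2). Sum = 2.

2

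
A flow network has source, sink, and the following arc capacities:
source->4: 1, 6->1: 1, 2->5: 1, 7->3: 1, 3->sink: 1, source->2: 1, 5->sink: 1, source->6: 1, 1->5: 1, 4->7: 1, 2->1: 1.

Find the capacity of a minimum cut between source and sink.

2

Max flow = 2 (via 2 augmenting paths).
In the residual at optimum, the set reachable from source is {1, 2, 5, 6, source}.
Cut edges: source->4 (cap 1), 5->sink (cap 1). Sum = 2.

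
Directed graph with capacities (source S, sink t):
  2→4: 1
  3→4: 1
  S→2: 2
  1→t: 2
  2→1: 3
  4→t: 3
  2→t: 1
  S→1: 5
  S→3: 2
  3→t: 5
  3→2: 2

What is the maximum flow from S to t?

6

Augment S→3→t: bottleneck 2. Total 2.
Augment S→2→t: bottleneck 1. Total 3.
Augment S→1→t: bottleneck 2. Total 5.
Augment S→2→4→t: bottleneck 1. Total 6.
No augmenting path remains in the residual graph.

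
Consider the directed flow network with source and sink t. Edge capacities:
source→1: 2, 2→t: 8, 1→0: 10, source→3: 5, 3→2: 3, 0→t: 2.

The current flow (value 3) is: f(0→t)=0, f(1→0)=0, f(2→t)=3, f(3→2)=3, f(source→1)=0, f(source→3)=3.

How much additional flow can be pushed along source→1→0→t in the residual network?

2

Residual capacities along the path: source→1: 2, 1→0: 10, 0→t: 2.
Minimum is 2.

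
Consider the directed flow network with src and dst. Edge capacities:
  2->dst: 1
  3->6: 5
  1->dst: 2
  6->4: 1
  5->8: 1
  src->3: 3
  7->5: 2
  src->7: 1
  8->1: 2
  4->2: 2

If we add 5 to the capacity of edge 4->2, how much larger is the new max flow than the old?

0

Original max flow = 2.
Edge 4->2 does not cross the min cut (source side {3, 6, src}), so extra capacity there cannot help.
New max flow = 2. Increase = 0.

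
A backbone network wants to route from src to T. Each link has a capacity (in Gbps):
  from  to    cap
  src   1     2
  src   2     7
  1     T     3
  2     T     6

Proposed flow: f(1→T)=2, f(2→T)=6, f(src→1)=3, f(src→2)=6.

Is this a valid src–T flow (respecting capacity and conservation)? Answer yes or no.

No

Capacity violated on src→1: flow 3 > capacity 2.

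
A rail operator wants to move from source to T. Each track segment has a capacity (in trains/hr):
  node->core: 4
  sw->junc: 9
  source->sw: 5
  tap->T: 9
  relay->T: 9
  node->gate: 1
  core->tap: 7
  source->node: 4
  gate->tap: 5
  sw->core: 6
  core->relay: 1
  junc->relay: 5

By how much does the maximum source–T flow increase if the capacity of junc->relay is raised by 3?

Original max flow = 9.
Edge junc->relay does not cross the min cut (source side {source}), so extra capacity there cannot help.
New max flow = 9. Increase = 0.

0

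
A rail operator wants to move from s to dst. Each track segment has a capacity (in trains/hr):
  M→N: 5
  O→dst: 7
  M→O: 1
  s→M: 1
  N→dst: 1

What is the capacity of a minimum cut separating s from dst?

1

Max flow = 1 (via 1 augmenting path).
In the residual at optimum, the set reachable from s is {s}.
Cut edges: s→M (cap 1). Sum = 1.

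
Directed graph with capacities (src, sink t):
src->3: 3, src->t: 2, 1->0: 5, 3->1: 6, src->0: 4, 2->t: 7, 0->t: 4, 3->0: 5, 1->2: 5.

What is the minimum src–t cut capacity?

Max flow = 9 (via 3 augmenting paths).
In the residual at optimum, the set reachable from src is {src}.
Cut edges: src->3 (cap 3), src->0 (cap 4), src->t (cap 2). Sum = 9.

9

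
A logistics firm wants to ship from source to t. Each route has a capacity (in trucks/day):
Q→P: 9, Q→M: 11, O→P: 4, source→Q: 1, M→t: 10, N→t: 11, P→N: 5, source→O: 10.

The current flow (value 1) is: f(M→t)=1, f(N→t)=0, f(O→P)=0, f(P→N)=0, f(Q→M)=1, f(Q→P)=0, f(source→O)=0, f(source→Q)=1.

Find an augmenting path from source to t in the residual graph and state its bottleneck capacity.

source→O→P→N→t, bottleneck 4

Residual along source→O→P→N→t: source→O: 10, O→P: 4, P→N: 5, N→t: 11.
Bottleneck = min = 4.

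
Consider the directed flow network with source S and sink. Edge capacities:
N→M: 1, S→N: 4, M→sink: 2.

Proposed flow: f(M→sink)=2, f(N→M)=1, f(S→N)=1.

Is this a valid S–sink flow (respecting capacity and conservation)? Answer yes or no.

No

Conservation fails at M: inflow 1 ≠ outflow 2.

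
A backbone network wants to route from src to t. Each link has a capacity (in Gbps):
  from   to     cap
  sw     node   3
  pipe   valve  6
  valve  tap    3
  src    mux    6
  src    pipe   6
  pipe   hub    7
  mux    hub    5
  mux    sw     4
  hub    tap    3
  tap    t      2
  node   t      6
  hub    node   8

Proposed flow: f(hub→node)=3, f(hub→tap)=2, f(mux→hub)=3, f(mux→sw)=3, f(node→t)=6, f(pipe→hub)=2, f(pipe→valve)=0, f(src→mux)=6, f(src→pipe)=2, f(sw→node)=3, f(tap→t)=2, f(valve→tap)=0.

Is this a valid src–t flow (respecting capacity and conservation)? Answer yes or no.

Yes

Every edge has 0 ≤ f(e) ≤ cap(e).
At each intermediate node, inflow equals outflow.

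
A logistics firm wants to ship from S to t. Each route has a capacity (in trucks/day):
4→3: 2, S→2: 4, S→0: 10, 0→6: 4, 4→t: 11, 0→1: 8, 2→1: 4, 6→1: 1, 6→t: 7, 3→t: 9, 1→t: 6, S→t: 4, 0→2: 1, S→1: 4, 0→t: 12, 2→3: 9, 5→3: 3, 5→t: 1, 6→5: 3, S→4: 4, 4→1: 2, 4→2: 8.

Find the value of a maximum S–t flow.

26

Augment S→t: bottleneck 4. Total 4.
Augment S→4→t: bottleneck 4. Total 8.
Augment S→0→t: bottleneck 10. Total 18.
Augment S→1→t: bottleneck 4. Total 22.
Augment S→2→3→t: bottleneck 4. Total 26.
No augmenting path remains in the residual graph.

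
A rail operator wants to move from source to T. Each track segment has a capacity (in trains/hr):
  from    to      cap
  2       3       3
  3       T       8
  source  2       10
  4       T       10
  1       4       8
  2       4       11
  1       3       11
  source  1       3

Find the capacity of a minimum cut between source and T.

Max flow = 13 (via 2 augmenting paths).
In the residual at optimum, the set reachable from source is {source}.
Cut edges: source->2 (cap 10), source->1 (cap 3). Sum = 13.

13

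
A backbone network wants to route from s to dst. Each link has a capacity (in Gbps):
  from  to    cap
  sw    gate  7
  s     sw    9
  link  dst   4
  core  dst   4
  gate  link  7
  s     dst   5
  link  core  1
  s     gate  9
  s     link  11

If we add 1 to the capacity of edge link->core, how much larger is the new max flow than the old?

1

Original max flow = 10.
After raising cap(link->core), augmenting paths through that edge carry 1 more unit.
New max flow = 11. Increase = 1.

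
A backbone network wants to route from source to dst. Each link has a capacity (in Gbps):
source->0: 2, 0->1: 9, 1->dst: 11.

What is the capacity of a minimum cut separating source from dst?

Max flow = 2 (via 1 augmenting path).
In the residual at optimum, the set reachable from source is {source}.
Cut edges: source->0 (cap 2). Sum = 2.

2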